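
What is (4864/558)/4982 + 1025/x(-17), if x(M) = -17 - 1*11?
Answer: -712329677/19459692 ≈ -36.605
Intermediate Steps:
x(M) = -28 (x(M) = -17 - 11 = -28)
(4864/558)/4982 + 1025/x(-17) = (4864/558)/4982 + 1025/(-28) = (4864*(1/558))*(1/4982) + 1025*(-1/28) = (2432/279)*(1/4982) - 1025/28 = 1216/694989 - 1025/28 = -712329677/19459692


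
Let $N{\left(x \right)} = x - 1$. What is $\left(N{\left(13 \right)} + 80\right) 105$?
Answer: $9660$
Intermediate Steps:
$N{\left(x \right)} = -1 + x$
$\left(N{\left(13 \right)} + 80\right) 105 = \left(\left(-1 + 13\right) + 80\right) 105 = \left(12 + 80\right) 105 = 92 \cdot 105 = 9660$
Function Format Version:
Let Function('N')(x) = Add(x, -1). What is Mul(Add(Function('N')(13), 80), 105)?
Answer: 9660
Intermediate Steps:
Function('N')(x) = Add(-1, x)
Mul(Add(Function('N')(13), 80), 105) = Mul(Add(Add(-1, 13), 80), 105) = Mul(Add(12, 80), 105) = Mul(92, 105) = 9660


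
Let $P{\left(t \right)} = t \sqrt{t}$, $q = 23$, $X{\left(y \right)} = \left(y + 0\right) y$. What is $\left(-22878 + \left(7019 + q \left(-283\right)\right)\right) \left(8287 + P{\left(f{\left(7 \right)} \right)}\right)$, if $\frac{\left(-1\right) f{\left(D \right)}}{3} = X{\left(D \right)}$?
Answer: $-185363616 + 23016672 i \sqrt{3} \approx -1.8536 \cdot 10^{8} + 3.9866 \cdot 10^{7} i$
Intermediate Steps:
$X{\left(y \right)} = y^{2}$ ($X{\left(y \right)} = y y = y^{2}$)
$f{\left(D \right)} = - 3 D^{2}$
$P{\left(t \right)} = t^{\frac{3}{2}}$
$\left(-22878 + \left(7019 + q \left(-283\right)\right)\right) \left(8287 + P{\left(f{\left(7 \right)} \right)}\right) = \left(-22878 + \left(7019 + 23 \left(-283\right)\right)\right) \left(8287 + \left(- 3 \cdot 7^{2}\right)^{\frac{3}{2}}\right) = \left(-22878 + \left(7019 - 6509\right)\right) \left(8287 + \left(\left(-3\right) 49\right)^{\frac{3}{2}}\right) = \left(-22878 + 510\right) \left(8287 + \left(-147\right)^{\frac{3}{2}}\right) = - 22368 \left(8287 - 1029 i \sqrt{3}\right) = -185363616 + 23016672 i \sqrt{3}$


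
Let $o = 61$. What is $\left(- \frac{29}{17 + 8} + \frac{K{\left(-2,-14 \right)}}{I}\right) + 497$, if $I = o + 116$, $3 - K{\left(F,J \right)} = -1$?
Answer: $\frac{2194192}{4425} \approx 495.86$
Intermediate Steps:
$K{\left(F,J \right)} = 4$ ($K{\left(F,J \right)} = 3 - -1 = 3 + 1 = 4$)
$I = 177$ ($I = 61 + 116 = 177$)
$\left(- \frac{29}{17 + 8} + \frac{K{\left(-2,-14 \right)}}{I}\right) + 497 = \left(- \frac{29}{17 + 8} + \frac{4}{177}\right) + 497 = \left(- \frac{29}{25} + 4 \cdot \frac{1}{177}\right) + 497 = \left(\left(-29\right) \frac{1}{25} + \frac{4}{177}\right) + 497 = \left(- \frac{29}{25} + \frac{4}{177}\right) + 497 = - \frac{5033}{4425} + 497 = \frac{2194192}{4425}$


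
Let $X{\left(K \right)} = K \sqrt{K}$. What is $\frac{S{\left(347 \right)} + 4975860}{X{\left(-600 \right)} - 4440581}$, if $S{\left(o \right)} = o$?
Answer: $- \frac{22097250256267}{19718975617561} + \frac{29857242000 i \sqrt{6}}{19718975617561} \approx -1.1206 + 0.0037089 i$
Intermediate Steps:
$X{\left(K \right)} = K^{\frac{3}{2}}$
$\frac{S{\left(347 \right)} + 4975860}{X{\left(-600 \right)} - 4440581} = \frac{347 + 4975860}{\left(-600\right)^{\frac{3}{2}} - 4440581} = \frac{4976207}{- 6000 i \sqrt{6} - 4440581} = \frac{4976207}{-4440581 - 6000 i \sqrt{6}}$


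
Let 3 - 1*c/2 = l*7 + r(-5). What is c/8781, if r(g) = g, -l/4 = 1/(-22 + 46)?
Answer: 55/26343 ≈ 0.0020878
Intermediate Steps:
l = -⅙ (l = -4/(-22 + 46) = -4/24 = -4*1/24 = -⅙ ≈ -0.16667)
c = 55/3 (c = 6 - 2*(-⅙*7 - 5) = 6 - 2*(-7/6 - 5) = 6 - 2*(-37/6) = 6 + 37/3 = 55/3 ≈ 18.333)
c/8781 = (55/3)/8781 = (55/3)*(1/8781) = 55/26343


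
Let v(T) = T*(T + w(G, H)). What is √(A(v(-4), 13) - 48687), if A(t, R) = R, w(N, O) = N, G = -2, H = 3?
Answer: I*√48674 ≈ 220.62*I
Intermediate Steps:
v(T) = T*(-2 + T) (v(T) = T*(T - 2) = T*(-2 + T))
√(A(v(-4), 13) - 48687) = √(13 - 48687) = √(-48674) = I*√48674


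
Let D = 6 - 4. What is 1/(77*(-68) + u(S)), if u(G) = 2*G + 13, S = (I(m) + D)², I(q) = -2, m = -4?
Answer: -1/5223 ≈ -0.00019146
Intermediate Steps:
D = 2
S = 0 (S = (-2 + 2)² = 0² = 0)
u(G) = 13 + 2*G
1/(77*(-68) + u(S)) = 1/(77*(-68) + (13 + 2*0)) = 1/(-5236 + (13 + 0)) = 1/(-5236 + 13) = 1/(-5223) = -1/5223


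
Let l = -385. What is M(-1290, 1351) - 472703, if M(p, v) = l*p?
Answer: 23947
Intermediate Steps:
M(p, v) = -385*p
M(-1290, 1351) - 472703 = -385*(-1290) - 472703 = 496650 - 472703 = 23947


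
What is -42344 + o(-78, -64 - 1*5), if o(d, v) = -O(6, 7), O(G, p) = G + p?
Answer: -42357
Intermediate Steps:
o(d, v) = -13 (o(d, v) = -(6 + 7) = -1*13 = -13)
-42344 + o(-78, -64 - 1*5) = -42344 - 13 = -42357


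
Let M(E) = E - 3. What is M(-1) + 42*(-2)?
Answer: -88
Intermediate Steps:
M(E) = -3 + E
M(-1) + 42*(-2) = (-3 - 1) + 42*(-2) = -4 - 84 = -88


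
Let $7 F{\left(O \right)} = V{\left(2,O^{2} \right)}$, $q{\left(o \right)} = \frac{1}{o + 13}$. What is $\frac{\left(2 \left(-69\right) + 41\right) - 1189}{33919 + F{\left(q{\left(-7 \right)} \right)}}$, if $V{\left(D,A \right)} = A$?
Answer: $- \frac{324072}{8547589} \approx -0.037914$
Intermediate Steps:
$q{\left(o \right)} = \frac{1}{13 + o}$
$F{\left(O \right)} = \frac{O^{2}}{7}$
$\frac{\left(2 \left(-69\right) + 41\right) - 1189}{33919 + F{\left(q{\left(-7 \right)} \right)}} = \frac{\left(2 \left(-69\right) + 41\right) - 1189}{33919 + \frac{\left(\frac{1}{13 - 7}\right)^{2}}{7}} = \frac{\left(-138 + 41\right) - 1189}{33919 + \frac{\left(\frac{1}{6}\right)^{2}}{7}} = \frac{-97 - 1189}{33919 + \frac{1}{7 \cdot 36}} = - \frac{1286}{33919 + \frac{1}{7} \cdot \frac{1}{36}} = - \frac{1286}{33919 + \frac{1}{252}} = - \frac{1286}{\frac{8547589}{252}} = \left(-1286\right) \frac{252}{8547589} = - \frac{324072}{8547589}$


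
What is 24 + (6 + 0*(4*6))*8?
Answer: 72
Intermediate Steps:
24 + (6 + 0*(4*6))*8 = 24 + (6 + 0*24)*8 = 24 + (6 + 0)*8 = 24 + 6*8 = 24 + 48 = 72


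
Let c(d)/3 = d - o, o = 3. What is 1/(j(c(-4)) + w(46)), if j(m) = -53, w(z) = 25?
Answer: -1/28 ≈ -0.035714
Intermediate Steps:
c(d) = -9 + 3*d (c(d) = 3*(d - 1*3) = 3*(d - 3) = 3*(-3 + d) = -9 + 3*d)
1/(j(c(-4)) + w(46)) = 1/(-53 + 25) = 1/(-28) = -1/28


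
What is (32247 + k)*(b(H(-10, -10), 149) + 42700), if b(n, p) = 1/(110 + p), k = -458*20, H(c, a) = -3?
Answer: 255326082187/259 ≈ 9.8582e+8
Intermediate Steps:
k = -9160
(32247 + k)*(b(H(-10, -10), 149) + 42700) = (32247 - 9160)*(1/(110 + 149) + 42700) = 23087*(1/259 + 42700) = 23087*(11059301/259) = 255326082187/259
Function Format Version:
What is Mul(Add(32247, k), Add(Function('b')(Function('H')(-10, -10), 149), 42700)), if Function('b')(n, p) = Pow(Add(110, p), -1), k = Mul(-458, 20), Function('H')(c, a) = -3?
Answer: Rational(255326082187, 259) ≈ 9.8582e+8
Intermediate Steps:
k = -9160
Mul(Add(32247, k), Add(Function('b')(Function('H')(-10, -10), 149), 42700)) = Mul(Add(32247, -9160), Add(Pow(Add(110, 149), -1), 42700)) = Mul(23087, Add(Pow(259, -1), 42700)) = Mul(23087, Add(Rational(1, 259), 42700)) = Mul(23087, Rational(11059301, 259)) = Rational(255326082187, 259)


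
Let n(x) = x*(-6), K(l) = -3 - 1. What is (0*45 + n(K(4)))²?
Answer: 576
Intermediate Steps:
K(l) = -4
n(x) = -6*x
(0*45 + n(K(4)))² = (0*45 - 6*(-4))² = (0 + 24)² = 24² = 576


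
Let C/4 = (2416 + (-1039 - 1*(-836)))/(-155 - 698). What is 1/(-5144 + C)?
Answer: -853/4396684 ≈ -0.00019401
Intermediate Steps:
C = -8852/853 (C = 4*((2416 + (-1039 - 1*(-836)))/(-155 - 698)) = 4*((2416 + (-1039 + 836))/(-853)) = 4*((2416 - 203)*(-1/853)) = 4*(2213*(-1/853)) = 4*(-2213/853) = -8852/853 ≈ -10.377)
1/(-5144 + C) = 1/(-5144 - 8852/853) = 1/(-4396684/853) = -853/4396684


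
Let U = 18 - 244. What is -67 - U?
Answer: 159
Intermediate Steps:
U = -226
-67 - U = -67 - 1*(-226) = -67 + 226 = 159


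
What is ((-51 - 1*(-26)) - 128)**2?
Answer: 23409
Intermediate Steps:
((-51 - 1*(-26)) - 128)**2 = ((-51 + 26) - 128)**2 = (-25 - 128)**2 = (-153)**2 = 23409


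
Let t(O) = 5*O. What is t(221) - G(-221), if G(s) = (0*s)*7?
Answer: 1105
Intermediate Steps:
G(s) = 0 (G(s) = 0*7 = 0)
t(221) - G(-221) = 5*221 - 1*0 = 1105 + 0 = 1105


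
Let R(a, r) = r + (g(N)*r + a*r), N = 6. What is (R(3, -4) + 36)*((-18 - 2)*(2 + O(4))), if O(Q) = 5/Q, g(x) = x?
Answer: 260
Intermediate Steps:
R(a, r) = 7*r + a*r (R(a, r) = r + (6*r + a*r) = 7*r + a*r)
(R(3, -4) + 36)*((-18 - 2)*(2 + O(4))) = (-4*(7 + 3) + 36)*((-18 - 2)*(2 + 5/4)) = (-4*10 + 36)*(-20*(2 + 5*(¼))) = (-40 + 36)*(-20*(2 + 5/4)) = -(-80)*13/4 = -4*(-65) = 260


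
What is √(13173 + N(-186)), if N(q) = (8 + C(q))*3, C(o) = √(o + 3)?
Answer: √(13197 + 3*I*√183) ≈ 114.88 + 0.1766*I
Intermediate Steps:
C(o) = √(3 + o)
N(q) = 24 + 3*√(3 + q) (N(q) = (8 + √(3 + q))*3 = 24 + 3*√(3 + q))
√(13173 + N(-186)) = √(13173 + (24 + 3*√(3 - 186))) = √(13173 + (24 + 3*√(-183))) = √(13173 + (24 + 3*(I*√183))) = √(13173 + (24 + 3*I*√183)) = √(13197 + 3*I*√183)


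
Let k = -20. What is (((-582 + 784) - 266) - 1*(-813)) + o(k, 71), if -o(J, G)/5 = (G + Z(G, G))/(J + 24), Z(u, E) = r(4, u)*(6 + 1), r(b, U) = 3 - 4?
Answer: 669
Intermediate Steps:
r(b, U) = -1
Z(u, E) = -7 (Z(u, E) = -(6 + 1) = -1*7 = -7)
o(J, G) = -5*(-7 + G)/(24 + J) (o(J, G) = -5*(G - 7)/(J + 24) = -5*(-7 + G)/(24 + J))
(((-582 + 784) - 266) - 1*(-813)) + o(k, 71) = (((-582 + 784) - 266) - 1*(-813)) + 5*(7 - 1*71)/(24 - 20) = ((202 - 266) + 813) + 5*(7 - 71)/4 = (-64 + 813) + 5*(¼)*(-64) = 749 - 80 = 669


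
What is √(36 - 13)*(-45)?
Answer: -45*√23 ≈ -215.81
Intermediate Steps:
√(36 - 13)*(-45) = √23*(-45) = -45*√23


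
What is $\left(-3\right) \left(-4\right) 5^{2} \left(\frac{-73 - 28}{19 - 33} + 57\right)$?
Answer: $\frac{134850}{7} \approx 19264.0$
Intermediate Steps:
$\left(-3\right) \left(-4\right) 5^{2} \left(\frac{-73 - 28}{19 - 33} + 57\right) = 12 \cdot 25 \left(- \frac{101}{-14} + 57\right) = 300 \left(\left(-101\right) \left(- \frac{1}{14}\right) + 57\right) = 300 \left(\frac{101}{14} + 57\right) = 300 \cdot \frac{899}{14} = \frac{134850}{7}$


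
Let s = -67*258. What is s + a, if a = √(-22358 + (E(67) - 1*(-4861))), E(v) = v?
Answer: -17286 + I*√17430 ≈ -17286.0 + 132.02*I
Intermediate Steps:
s = -17286
a = I*√17430 (a = √(-22358 + (67 - 1*(-4861))) = √(-22358 + (67 + 4861)) = √(-22358 + 4928) = √(-17430) = I*√17430 ≈ 132.02*I)
s + a = -17286 + I*√17430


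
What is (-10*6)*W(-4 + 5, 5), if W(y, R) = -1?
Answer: 60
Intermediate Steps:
(-10*6)*W(-4 + 5, 5) = -10*6*(-1) = -60*(-1) = 60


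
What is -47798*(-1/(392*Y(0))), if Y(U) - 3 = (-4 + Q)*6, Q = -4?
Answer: -23899/8820 ≈ -2.7096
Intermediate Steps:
Y(U) = -45 (Y(U) = 3 + (-4 - 4)*6 = 3 - 8*6 = 3 - 48 = -45)
-47798*(-1/(392*Y(0))) = -47798/(-28*14*(-45)) = -47798/((-392*(-45))) = -47798/17640 = -47798*1/17640 = -23899/8820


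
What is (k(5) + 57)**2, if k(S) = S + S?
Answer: 4489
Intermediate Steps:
k(S) = 2*S
(k(5) + 57)**2 = (2*5 + 57)**2 = (10 + 57)**2 = 67**2 = 4489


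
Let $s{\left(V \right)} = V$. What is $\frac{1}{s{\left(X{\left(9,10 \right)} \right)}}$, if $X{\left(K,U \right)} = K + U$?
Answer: $\frac{1}{19} \approx 0.052632$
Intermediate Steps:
$\frac{1}{s{\left(X{\left(9,10 \right)} \right)}} = \frac{1}{9 + 10} = \frac{1}{19}$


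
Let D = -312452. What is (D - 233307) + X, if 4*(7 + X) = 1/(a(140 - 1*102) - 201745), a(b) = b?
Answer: -440339290249/806828 ≈ -5.4577e+5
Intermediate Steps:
X = -5647797/806828 (X = -7 + 1/(4*((140 - 1*102) - 201745)) = -7 + 1/(4*((140 - 102) - 201745)) = -7 + 1/(4*(38 - 201745)) = -7 + (¼)/(-201707) = -7 + (¼)*(-1/201707) = -7 - 1/806828 = -5647797/806828 ≈ -7.0000)
(D - 233307) + X = (-312452 - 233307) - 5647797/806828 = -545759 - 5647797/806828 = -440339290249/806828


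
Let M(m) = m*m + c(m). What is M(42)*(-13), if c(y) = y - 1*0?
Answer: -23478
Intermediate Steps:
c(y) = y (c(y) = y + 0 = y)
M(m) = m + m**2 (M(m) = m*m + m = m**2 + m = m + m**2)
M(42)*(-13) = (42*(1 + 42))*(-13) = (42*43)*(-13) = 1806*(-13) = -23478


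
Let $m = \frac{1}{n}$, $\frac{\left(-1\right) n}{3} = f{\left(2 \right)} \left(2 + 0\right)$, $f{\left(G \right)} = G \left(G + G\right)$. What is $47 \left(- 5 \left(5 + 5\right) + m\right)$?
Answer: $- \frac{112847}{48} \approx -2351.0$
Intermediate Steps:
$f{\left(G \right)} = 2 G^{2}$ ($f{\left(G \right)} = G 2 G = 2 G^{2}$)
$n = -48$ ($n = - 3 \cdot 2 \cdot 2^{2} \left(2 + 0\right) = - 3 \cdot 2 \cdot 4 \cdot 2 = - 3 \cdot 8 \cdot 2 = \left(-3\right) 16 = -48$)
$m = - \frac{1}{48}$ ($m = \frac{1}{-48} = - \frac{1}{48} \approx -0.020833$)
$47 \left(- 5 \left(5 + 5\right) + m\right) = 47 \left(- 5 \left(5 + 5\right) - \frac{1}{48}\right) = 47 \left(\left(-5\right) 10 - \frac{1}{48}\right) = 47 \left(-50 - \frac{1}{48}\right) = 47 \left(- \frac{2401}{48}\right) = - \frac{112847}{48}$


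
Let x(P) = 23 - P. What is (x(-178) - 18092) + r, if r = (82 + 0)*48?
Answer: -13955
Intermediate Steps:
r = 3936 (r = 82*48 = 3936)
(x(-178) - 18092) + r = ((23 - 1*(-178)) - 18092) + 3936 = ((23 + 178) - 18092) + 3936 = (201 - 18092) + 3936 = -17891 + 3936 = -13955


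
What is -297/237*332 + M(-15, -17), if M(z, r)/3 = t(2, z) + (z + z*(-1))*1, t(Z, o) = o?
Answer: -36423/79 ≈ -461.05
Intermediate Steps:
M(z, r) = 3*z (M(z, r) = 3*(z + (z + z*(-1))*1) = 3*(z + (z - z)*1) = 3*(z + 0*1) = 3*(z + 0) = 3*z)
-297/237*332 + M(-15, -17) = -297/237*332 + 3*(-15) = -297*1/237*332 - 45 = -99/79*332 - 45 = -32868/79 - 45 = -36423/79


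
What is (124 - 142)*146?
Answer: -2628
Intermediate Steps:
(124 - 142)*146 = -18*146 = -2628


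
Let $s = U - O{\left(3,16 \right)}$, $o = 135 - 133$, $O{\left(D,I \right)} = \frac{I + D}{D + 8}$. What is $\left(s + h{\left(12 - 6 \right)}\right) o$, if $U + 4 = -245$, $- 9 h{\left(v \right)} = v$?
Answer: $- \frac{16592}{33} \approx -502.79$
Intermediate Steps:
$h{\left(v \right)} = - \frac{v}{9}$
$O{\left(D,I \right)} = \frac{D + I}{8 + D}$
$o = 2$ ($o = 135 - 133 = 2$)
$U = -249$ ($U = -4 - 245 = -249$)
$s = - \frac{2758}{11}$ ($s = -249 - \frac{3 + 16}{8 + 3} = -249 - \frac{1}{11} \cdot 19 = -249 - \frac{19}{11} = - \frac{2758}{11} \approx -250.73$)
$\left(s + h{\left(12 - 6 \right)}\right) o = \left(- \frac{2758}{11} - \frac{12 - 6}{9}\right) 2 = \left(- \frac{2758}{11} - \frac{2}{3}\right) 2 = \left(- \frac{8296}{33}\right) 2 = - \frac{16592}{33}$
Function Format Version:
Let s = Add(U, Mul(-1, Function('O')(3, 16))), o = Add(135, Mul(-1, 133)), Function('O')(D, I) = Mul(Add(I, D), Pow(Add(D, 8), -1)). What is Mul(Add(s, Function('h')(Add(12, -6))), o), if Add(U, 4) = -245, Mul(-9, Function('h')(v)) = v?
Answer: Rational(-16592, 33) ≈ -502.79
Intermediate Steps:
Function('h')(v) = Mul(Rational(-1, 9), v)
Function('O')(D, I) = Mul(Pow(Add(8, D), -1), Add(D, I)) (Function('O')(D, I) = Mul(Add(D, I), Pow(Add(8, D), -1)) = Mul(Pow(Add(8, D), -1), Add(D, I)))
o = 2 (o = Add(135, -133) = 2)
U = -249 (U = Add(-4, -245) = -249)
s = Rational(-2758, 11) (s = Add(-249, Mul(-1, Mul(Pow(Add(8, 3), -1), Add(3, 16)))) = Add(-249, Mul(-1, Mul(Pow(11, -1), 19))) = Add(-249, Mul(-1, Mul(Rational(1, 11), 19))) = Add(-249, Mul(-1, Rational(19, 11))) = Add(-249, Rational(-19, 11)) = Rational(-2758, 11) ≈ -250.73)
Mul(Add(s, Function('h')(Add(12, -6))), o) = Mul(Add(Rational(-2758, 11), Mul(Rational(-1, 9), Add(12, -6))), 2) = Mul(Add(Rational(-2758, 11), Mul(Rational(-1, 9), 6)), 2) = Mul(Add(Rational(-2758, 11), Rational(-2, 3)), 2) = Mul(Rational(-8296, 33), 2) = Rational(-16592, 33)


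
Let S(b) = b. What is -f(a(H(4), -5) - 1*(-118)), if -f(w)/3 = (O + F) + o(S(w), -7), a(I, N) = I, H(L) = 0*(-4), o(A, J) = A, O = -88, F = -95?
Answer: -195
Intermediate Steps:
H(L) = 0
f(w) = 549 - 3*w (f(w) = -3*((-88 - 95) + w) = -3*(-183 + w) = 549 - 3*w)
-f(a(H(4), -5) - 1*(-118)) = -(549 - 3*(0 - 1*(-118))) = -(549 - 3*(0 + 118)) = -(549 - 3*118) = -(549 - 354) = -1*195 = -195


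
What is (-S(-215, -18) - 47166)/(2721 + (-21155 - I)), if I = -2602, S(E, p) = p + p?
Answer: 23565/7916 ≈ 2.9769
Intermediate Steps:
S(E, p) = 2*p
(-S(-215, -18) - 47166)/(2721 + (-21155 - I)) = (-2*(-18) - 47166)/(2721 + (-21155 - 1*(-2602))) = (-1*(-36) - 47166)/(2721 + (-21155 + 2602)) = (36 - 47166)/(2721 - 18553) = -47130/(-15832) = -47130*(-1/15832) = 23565/7916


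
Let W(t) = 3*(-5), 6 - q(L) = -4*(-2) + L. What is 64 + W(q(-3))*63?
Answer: -881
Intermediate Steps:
q(L) = -2 - L (q(L) = 6 - (-4*(-2) + L) = 6 - (8 + L) = 6 + (-8 - L) = -2 - L)
W(t) = -15
64 + W(q(-3))*63 = 64 - 15*63 = 64 - 945 = -881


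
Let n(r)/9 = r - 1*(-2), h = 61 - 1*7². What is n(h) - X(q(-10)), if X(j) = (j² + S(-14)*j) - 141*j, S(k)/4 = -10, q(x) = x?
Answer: -1784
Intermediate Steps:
S(k) = -40 (S(k) = 4*(-10) = -40)
X(j) = j² - 181*j (X(j) = (j² - 40*j) - 141*j = j² - 181*j)
h = 12 (h = 61 - 1*49 = 61 - 49 = 12)
n(r) = 18 + 9*r (n(r) = 9*(r - 1*(-2)) = 9*(r + 2) = 9*(2 + r) = 18 + 9*r)
n(h) - X(q(-10)) = (18 + 9*12) - (-10)*(-181 - 10) = (18 + 108) - (-10)*(-191) = 126 - 1*1910 = 126 - 1910 = -1784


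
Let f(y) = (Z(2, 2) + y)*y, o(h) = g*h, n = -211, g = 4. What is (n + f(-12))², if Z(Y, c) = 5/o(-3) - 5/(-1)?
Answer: 14884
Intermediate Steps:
o(h) = 4*h
Z(Y, c) = 55/12 (Z(Y, c) = 5/((4*(-3))) - 5/(-1) = 5/(-12) - 5*(-1) = 5*(-1/12) + 5 = -5/12 + 5 = 55/12)
f(y) = y*(55/12 + y) (f(y) = (55/12 + y)*y = y*(55/12 + y))
(n + f(-12))² = (-211 + (1/12)*(-12)*(55 + 12*(-12)))² = (-211 + (1/12)*(-12)*(55 - 144))² = (-211 + (1/12)*(-12)*(-89))² = (-211 + 89)² = (-122)² = 14884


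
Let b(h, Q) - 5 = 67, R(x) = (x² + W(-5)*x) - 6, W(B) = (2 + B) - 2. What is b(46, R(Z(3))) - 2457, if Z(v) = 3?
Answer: -2385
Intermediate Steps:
W(B) = B
R(x) = -6 + x² - 5*x (R(x) = (x² - 5*x) - 6 = -6 + x² - 5*x)
b(h, Q) = 72 (b(h, Q) = 5 + 67 = 72)
b(46, R(Z(3))) - 2457 = 72 - 2457 = -2385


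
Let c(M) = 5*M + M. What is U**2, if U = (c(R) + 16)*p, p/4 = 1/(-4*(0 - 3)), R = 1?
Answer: 484/9 ≈ 53.778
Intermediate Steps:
c(M) = 6*M
p = 1/3 (p = 4/((-4*(0 - 3))) = 4/((-4*(-3))) = 4/12 = 4*(1/12) = 1/3 ≈ 0.33333)
U = 22/3 (U = (6*1 + 16)*(1/3) = (6 + 16)*(1/3) = 22*(1/3) = 22/3 ≈ 7.3333)
U**2 = (22/3)**2 = 484/9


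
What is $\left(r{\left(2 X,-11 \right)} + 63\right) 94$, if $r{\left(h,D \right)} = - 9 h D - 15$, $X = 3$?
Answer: $60348$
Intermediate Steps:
$r{\left(h,D \right)} = -15 - 9 D h$ ($r{\left(h,D \right)} = - 9 D h - 15 = -15 - 9 D h$)
$\left(r{\left(2 X,-11 \right)} + 63\right) 94 = \left(\left(-15 - - 99 \cdot 2 \cdot 3\right) + 63\right) 94 = \left(\left(-15 - \left(-99\right) 6\right) + 63\right) 94 = \left(\left(-15 + 594\right) + 63\right) 94 = \left(579 + 63\right) 94 = 642 \cdot 94 = 60348$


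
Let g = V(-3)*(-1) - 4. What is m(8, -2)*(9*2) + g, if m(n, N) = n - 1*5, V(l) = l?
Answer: 53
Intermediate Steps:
m(n, N) = -5 + n (m(n, N) = n - 5 = -5 + n)
g = -1 (g = -3*(-1) - 4 = 3 - 4 = -1)
m(8, -2)*(9*2) + g = (-5 + 8)*(9*2) - 1 = 3*18 - 1 = 54 - 1 = 53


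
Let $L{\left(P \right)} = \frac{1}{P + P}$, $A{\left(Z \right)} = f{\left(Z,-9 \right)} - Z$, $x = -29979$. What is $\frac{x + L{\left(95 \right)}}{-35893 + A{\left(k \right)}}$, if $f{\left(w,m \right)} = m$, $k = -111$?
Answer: $\frac{5696009}{6800290} \approx 0.83761$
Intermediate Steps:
$A{\left(Z \right)} = -9 - Z$
$L{\left(P \right)} = \frac{1}{2 P}$
$\frac{x + L{\left(95 \right)}}{-35893 + A{\left(k \right)}} = \frac{-29979 + \frac{1}{2 \cdot 95}}{-35893 - -102} = \frac{-29979 + \frac{1}{2} \cdot \frac{1}{95}}{-35893 + \left(-9 + 111\right)} = \frac{-29979 + \frac{1}{190}}{-35893 + 102} = - \frac{5696009}{190 \left(-35791\right)} = \left(- \frac{5696009}{190}\right) \left(- \frac{1}{35791}\right) = \frac{5696009}{6800290}$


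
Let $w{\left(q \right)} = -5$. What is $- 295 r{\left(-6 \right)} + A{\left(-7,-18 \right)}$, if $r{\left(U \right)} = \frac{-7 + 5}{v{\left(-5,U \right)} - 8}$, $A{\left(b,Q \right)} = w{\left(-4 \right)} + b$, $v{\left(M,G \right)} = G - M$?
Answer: $- \frac{698}{9} \approx -77.556$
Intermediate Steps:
$A{\left(b,Q \right)} = -5 + b$
$r{\left(U \right)} = - \frac{2}{-3 + U}$ ($r{\left(U \right)} = \frac{-7 + 5}{\left(U - -5\right) - 8} = - \frac{2}{\left(U + 5\right) - 8} = - \frac{2}{\left(5 + U\right) - 8} = - \frac{2}{-3 + U}$)
$- 295 r{\left(-6 \right)} + A{\left(-7,-18 \right)} = - 295 \left(- \frac{2}{-3 - 6}\right) - 12 = - 295 \left(- \frac{2}{-9}\right) - 12 = - 295 \left(\left(-2\right) \left(- \frac{1}{9}\right)\right) - 12 = \left(-295\right) \frac{2}{9} - 12 = - \frac{590}{9} - 12 = - \frac{698}{9}$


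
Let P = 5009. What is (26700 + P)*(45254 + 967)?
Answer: 1465621689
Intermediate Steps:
(26700 + P)*(45254 + 967) = (26700 + 5009)*(45254 + 967) = 31709*46221 = 1465621689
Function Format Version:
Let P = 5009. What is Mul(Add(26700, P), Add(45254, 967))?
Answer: 1465621689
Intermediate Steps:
Mul(Add(26700, P), Add(45254, 967)) = Mul(Add(26700, 5009), Add(45254, 967)) = Mul(31709, 46221) = 1465621689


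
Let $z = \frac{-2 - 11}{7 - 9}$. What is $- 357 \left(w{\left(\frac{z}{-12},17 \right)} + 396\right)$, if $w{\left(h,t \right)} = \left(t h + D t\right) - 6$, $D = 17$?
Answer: $- \frac{1912925}{8} \approx -2.3912 \cdot 10^{5}$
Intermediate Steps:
$z = \frac{13}{2}$ ($z = - \frac{13}{-2} = \left(-13\right) \left(- \frac{1}{2}\right) = \frac{13}{2} \approx 6.5$)
$w{\left(h,t \right)} = -6 + 17 t + h t$ ($w{\left(h,t \right)} = \left(t h + 17 t\right) - 6 = \left(h t + 17 t\right) - 6 = \left(17 t + h t\right) - 6 = -6 + 17 t + h t$)
$- 357 \left(w{\left(\frac{z}{-12},17 \right)} + 396\right) = - 357 \left(\left(-6 + 17 \cdot 17 + \frac{13}{2 \left(-12\right)} 17\right) + 396\right) = - 357 \left(\left(-6 + 289 + \frac{13}{2} \left(- \frac{1}{12}\right) 17\right) + 396\right) = - 357 \left(\left(-6 + 289 - \frac{221}{24}\right) + 396\right) = - 357 \left(\frac{6571}{24} + 396\right) = \left(-357\right) \frac{16075}{24} = - \frac{1912925}{8}$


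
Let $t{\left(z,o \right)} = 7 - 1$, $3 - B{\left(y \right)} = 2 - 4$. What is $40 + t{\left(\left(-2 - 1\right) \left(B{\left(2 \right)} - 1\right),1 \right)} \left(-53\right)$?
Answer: $-278$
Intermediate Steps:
$B{\left(y \right)} = 5$ ($B{\left(y \right)} = 3 - \left(2 - 4\right) = 3 - -2 = 3 + 2 = 5$)
$t{\left(z,o \right)} = 6$
$40 + t{\left(\left(-2 - 1\right) \left(B{\left(2 \right)} - 1\right),1 \right)} \left(-53\right) = 40 + 6 \left(-53\right) = 40 - 318 = -278$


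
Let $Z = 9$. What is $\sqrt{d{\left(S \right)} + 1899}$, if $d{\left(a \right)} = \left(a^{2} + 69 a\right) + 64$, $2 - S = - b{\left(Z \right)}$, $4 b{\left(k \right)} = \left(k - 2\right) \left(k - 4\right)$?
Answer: $\frac{95 \sqrt{5}}{4} \approx 53.107$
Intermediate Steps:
$b{\left(k \right)} = \frac{\left(-4 + k\right) \left(-2 + k\right)}{4}$ ($b{\left(k \right)} = \frac{\left(k - 2\right) \left(k - 4\right)}{4} = \frac{\left(-2 + k\right) \left(-4 + k\right)}{4} = \frac{\left(-4 + k\right) \left(-2 + k\right)}{4}$)
$S = \frac{43}{4}$ ($S = 2 - - (2 - \frac{27}{2} + \frac{9^{2}}{4}) = 2 - - (2 - \frac{27}{2} + \frac{1}{4} \cdot 81) = 2 - - (2 - \frac{27}{2} + \frac{81}{4}) = 2 - \left(-1\right) \frac{35}{4} = 2 - - \frac{35}{4} = 2 + \frac{35}{4} = \frac{43}{4} \approx 10.75$)
$d{\left(a \right)} = 64 + a^{2} + 69 a$
$\sqrt{d{\left(S \right)} + 1899} = \sqrt{\left(64 + \left(\frac{43}{4}\right)^{2} + 69 \cdot \frac{43}{4}\right) + 1899} = \sqrt{\left(64 + \frac{1849}{16} + \frac{2967}{4}\right) + 1899} = \sqrt{\frac{14741}{16} + 1899} = \sqrt{\frac{45125}{16}} = \frac{95 \sqrt{5}}{4}$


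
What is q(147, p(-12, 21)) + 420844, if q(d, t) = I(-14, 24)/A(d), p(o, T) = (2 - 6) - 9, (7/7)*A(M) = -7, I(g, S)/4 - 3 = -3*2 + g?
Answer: 2945976/7 ≈ 4.2085e+5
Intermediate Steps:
I(g, S) = -12 + 4*g (I(g, S) = 12 + 4*(-3*2 + g) = 12 + 4*(-6 + g) = 12 + (-24 + 4*g) = -12 + 4*g)
A(M) = -7
p(o, T) = -13 (p(o, T) = -4 - 9 = -13)
q(d, t) = 68/7 (q(d, t) = (-12 + 4*(-14))/(-7) = (-12 - 56)*(-⅐) = -68*(-⅐) = 68/7)
q(147, p(-12, 21)) + 420844 = 68/7 + 420844 = 2945976/7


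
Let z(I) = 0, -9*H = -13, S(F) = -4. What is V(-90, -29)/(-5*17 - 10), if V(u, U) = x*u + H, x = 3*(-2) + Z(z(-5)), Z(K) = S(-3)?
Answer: -427/45 ≈ -9.4889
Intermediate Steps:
H = 13/9 (H = -⅑*(-13) = 13/9 ≈ 1.4444)
Z(K) = -4
x = -10 (x = 3*(-2) - 4 = -6 - 4 = -10)
V(u, U) = 13/9 - 10*u (V(u, U) = -10*u + 13/9 = 13/9 - 10*u)
V(-90, -29)/(-5*17 - 10) = (13/9 - 10*(-90))/(-5*17 - 10) = (13/9 + 900)/(-85 - 10) = (8113/9)/(-95) = (8113/9)*(-1/95) = -427/45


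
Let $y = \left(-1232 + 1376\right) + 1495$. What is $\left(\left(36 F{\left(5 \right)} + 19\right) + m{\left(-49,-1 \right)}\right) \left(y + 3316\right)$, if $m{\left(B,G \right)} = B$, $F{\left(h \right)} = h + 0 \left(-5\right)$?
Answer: $743250$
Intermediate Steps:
$F{\left(h \right)} = h$ ($F{\left(h \right)} = h + 0 = h$)
$y = 1639$ ($y = 144 + 1495 = 1639$)
$\left(\left(36 F{\left(5 \right)} + 19\right) + m{\left(-49,-1 \right)}\right) \left(y + 3316\right) = \left(\left(36 \cdot 5 + 19\right) - 49\right) \left(1639 + 3316\right) = \left(\left(180 + 19\right) - 49\right) 4955 = \left(199 - 49\right) 4955 = 150 \cdot 4955 = 743250$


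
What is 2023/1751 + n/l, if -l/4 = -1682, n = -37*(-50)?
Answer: 495591/346492 ≈ 1.4303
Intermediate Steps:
n = 1850
l = 6728 (l = -4*(-1682) = 6728)
2023/1751 + n/l = 2023/1751 + 1850/6728 = 2023*(1/1751) + 1850*(1/6728) = 119/103 + 925/3364 = 495591/346492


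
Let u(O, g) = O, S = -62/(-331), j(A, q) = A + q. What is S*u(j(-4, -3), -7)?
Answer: -434/331 ≈ -1.3112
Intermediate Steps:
S = 62/331 (S = -62*(-1/331) = 62/331 ≈ 0.18731)
S*u(j(-4, -3), -7) = 62*(-4 - 3)/331 = (62/331)*(-7) = -434/331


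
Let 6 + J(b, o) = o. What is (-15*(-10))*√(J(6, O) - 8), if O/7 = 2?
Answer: 0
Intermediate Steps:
O = 14 (O = 7*2 = 14)
J(b, o) = -6 + o
(-15*(-10))*√(J(6, O) - 8) = (-15*(-10))*√((-6 + 14) - 8) = 150*√(8 - 8) = 150*√0 = 150*0 = 0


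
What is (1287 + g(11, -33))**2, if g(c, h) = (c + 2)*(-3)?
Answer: 1557504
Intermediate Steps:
g(c, h) = -6 - 3*c (g(c, h) = (2 + c)*(-3) = -6 - 3*c)
(1287 + g(11, -33))**2 = (1287 + (-6 - 3*11))**2 = (1287 + (-6 - 33))**2 = (1287 - 39)**2 = 1248**2 = 1557504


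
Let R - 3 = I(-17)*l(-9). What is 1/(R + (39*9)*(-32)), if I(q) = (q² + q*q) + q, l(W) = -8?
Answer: -1/15717 ≈ -6.3625e-5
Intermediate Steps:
I(q) = q + 2*q² (I(q) = (q² + q²) + q = 2*q² + q = q + 2*q²)
R = -4485 (R = 3 - 17*(1 + 2*(-17))*(-8) = 3 - 17*(1 - 34)*(-8) = 3 - 17*(-33)*(-8) = 3 + 561*(-8) = 3 - 4488 = -4485)
1/(R + (39*9)*(-32)) = 1/(-4485 + (39*9)*(-32)) = 1/(-4485 + 351*(-32)) = 1/(-4485 - 11232) = 1/(-15717) = -1/15717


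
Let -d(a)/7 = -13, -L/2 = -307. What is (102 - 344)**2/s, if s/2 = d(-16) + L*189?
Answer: 29282/116137 ≈ 0.25213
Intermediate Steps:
L = 614 (L = -2*(-307) = 614)
d(a) = 91 (d(a) = -7*(-13) = 91)
s = 232274 (s = 2*(91 + 614*189) = 2*(91 + 116046) = 2*116137 = 232274)
(102 - 344)**2/s = (102 - 344)**2/232274 = (-242)**2*(1/232274) = 58564*(1/232274) = 29282/116137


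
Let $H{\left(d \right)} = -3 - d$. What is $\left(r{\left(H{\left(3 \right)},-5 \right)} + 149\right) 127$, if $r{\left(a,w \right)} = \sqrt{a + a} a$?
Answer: $18923 - 1524 i \sqrt{3} \approx 18923.0 - 2639.6 i$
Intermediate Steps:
$r{\left(a,w \right)} = \sqrt{2} a^{\frac{3}{2}}$ ($r{\left(a,w \right)} = \sqrt{2 a} a = \sqrt{2} \sqrt{a} a = \sqrt{2} a^{\frac{3}{2}}$)
$\left(r{\left(H{\left(3 \right)},-5 \right)} + 149\right) 127 = \left(\sqrt{2} \left(-3 - 3\right)^{\frac{3}{2}} + 149\right) 127 = \left(\sqrt{2} \left(-6\right)^{\frac{3}{2}} + 149\right) 127 = \left(\sqrt{2} \left(- 6 i \sqrt{6}\right) + 149\right) 127 = \left(- 12 i \sqrt{3} + 149\right) 127 = \left(149 - 12 i \sqrt{3}\right) 127 = 18923 - 1524 i \sqrt{3}$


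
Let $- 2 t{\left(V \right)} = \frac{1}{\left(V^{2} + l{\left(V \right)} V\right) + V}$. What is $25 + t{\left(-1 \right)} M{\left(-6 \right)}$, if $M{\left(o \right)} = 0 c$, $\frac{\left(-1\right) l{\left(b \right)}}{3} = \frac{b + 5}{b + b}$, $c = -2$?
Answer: $25$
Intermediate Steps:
$l{\left(b \right)} = - \frac{3 \left(5 + b\right)}{2 b}$ ($l{\left(b \right)} = - 3 \frac{b + 5}{b + b} = - 3 \frac{5 + b}{2 b} = - \frac{3 \left(5 + b\right)}{2 b}$)
$t{\left(V \right)} = - \frac{1}{2 \left(- \frac{15}{2} + V^{2} - \frac{V}{2}\right)}$ ($t{\left(V \right)} = - \frac{1}{2 \left(\left(V^{2} + \frac{3 \left(-5 - V\right)}{2 V} V\right) + V\right)} = - \frac{1}{2 \left(\left(V^{2} - \left(\frac{15}{2} + \frac{3 V}{2}\right)\right) + V\right)} = - \frac{1}{2 \left(\left(- \frac{15}{2} + V^{2} - \frac{3 V}{2}\right) + V\right)} = - \frac{1}{2 \left(- \frac{15}{2} + V^{2} - \frac{V}{2}\right)}$)
$M{\left(o \right)} = 0$ ($M{\left(o \right)} = 0 \left(-2\right) = 0$)
$25 + t{\left(-1 \right)} M{\left(-6 \right)} = 25 + \frac{1}{15 - 1 - 2 \left(-1\right)^{2}} \cdot 0 = 25 + \frac{1}{15 - 1 - 2} \cdot 0 = 25 + \frac{1}{12} \cdot 0 = 25 + 0 = 25$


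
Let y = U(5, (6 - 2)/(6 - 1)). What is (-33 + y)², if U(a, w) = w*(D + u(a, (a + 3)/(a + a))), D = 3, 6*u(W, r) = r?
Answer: 5230369/5625 ≈ 929.84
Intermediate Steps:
u(W, r) = r/6
U(a, w) = w*(3 + (3 + a)/(12*a)) (U(a, w) = w*(3 + ((a + 3)/(a + a))/6) = w*(3 + ((3 + a)/((2*a)))/6) = w*(3 + ((3 + a)*(1/(2*a)))/6) = w*(3 + ((3 + a)/(2*a))/6) = w*(3 + (3 + a)/(12*a)))
y = 188/75 (y = (1/12)*((6 - 2)/(6 - 1))*(3 + 37*5)/5 = (1/12)*(4/5)*(⅕)*(3 + 185) = (1/12)*(4*(⅕))*(⅕)*188 = (1/12)*(⅘)*(⅕)*188 = 188/75 ≈ 2.5067)
(-33 + y)² = (-33 + 188/75)² = (-2287/75)² = 5230369/5625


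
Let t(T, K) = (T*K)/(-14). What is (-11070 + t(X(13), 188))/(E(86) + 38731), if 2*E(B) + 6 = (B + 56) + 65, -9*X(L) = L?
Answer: -1392376/4892769 ≈ -0.28458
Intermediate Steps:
X(L) = -L/9
t(T, K) = -K*T/14 (t(T, K) = (K*T)*(-1/14) = -K*T/14)
E(B) = 115/2 + B/2 (E(B) = -3 + ((B + 56) + 65)/2 = -3 + ((56 + B) + 65)/2 = -3 + (121 + B)/2 = -3 + (121/2 + B/2) = 115/2 + B/2)
(-11070 + t(X(13), 188))/(E(86) + 38731) = (-11070 - 1/14*188*(-1/9*13))/((115/2 + (1/2)*86) + 38731) = (-11070 - 1/14*188*(-13/9))/((115/2 + 43) + 38731) = (-11070 + 1222/63)/(201/2 + 38731) = -696188/(63*77663/2) = -696188/63*2/77663 = -1392376/4892769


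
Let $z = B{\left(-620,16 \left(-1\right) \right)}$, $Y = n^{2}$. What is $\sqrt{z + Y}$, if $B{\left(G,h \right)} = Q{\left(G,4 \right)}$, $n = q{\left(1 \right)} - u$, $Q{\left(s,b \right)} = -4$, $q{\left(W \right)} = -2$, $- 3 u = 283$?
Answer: $\frac{\sqrt{76693}}{3} \approx 92.312$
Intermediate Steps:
$u = - \frac{283}{3}$ ($u = \left(- \frac{1}{3}\right) 283 = - \frac{283}{3} \approx -94.333$)
$n = \frac{277}{3}$ ($n = -2 - - \frac{283}{3} = -2 + \frac{283}{3} = \frac{277}{3} \approx 92.333$)
$B{\left(G,h \right)} = -4$
$Y = \frac{76729}{9}$ ($Y = \left(\frac{277}{3}\right)^{2} = \frac{76729}{9} \approx 8525.4$)
$z = -4$
$\sqrt{z + Y} = \sqrt{-4 + \frac{76729}{9}} = \sqrt{\frac{76693}{9}} = \frac{\sqrt{76693}}{3}$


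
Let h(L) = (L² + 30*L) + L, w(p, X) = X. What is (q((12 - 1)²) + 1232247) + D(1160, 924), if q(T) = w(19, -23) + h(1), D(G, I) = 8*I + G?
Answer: 1240808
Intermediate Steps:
h(L) = L² + 31*L
D(G, I) = G + 8*I
q(T) = 9 (q(T) = -23 + 1*(31 + 1) = -23 + 1*32 = -23 + 32 = 9)
(q((12 - 1)²) + 1232247) + D(1160, 924) = (9 + 1232247) + (1160 + 8*924) = 1232256 + (1160 + 7392) = 1232256 + 8552 = 1240808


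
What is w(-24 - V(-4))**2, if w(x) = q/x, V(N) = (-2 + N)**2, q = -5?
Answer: 1/144 ≈ 0.0069444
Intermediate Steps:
w(x) = -5/x
w(-24 - V(-4))**2 = (-5/(-24 - (-2 - 4)**2))**2 = (-5/(-24 - 1*(-6)**2))**2 = (-5/(-24 - 1*36))**2 = (-5/(-24 - 36))**2 = (-5/(-60))**2 = (-5*(-1/60))**2 = (1/12)**2 = 1/144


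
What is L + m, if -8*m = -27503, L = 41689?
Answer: 361015/8 ≈ 45127.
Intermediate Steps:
m = 27503/8 (m = -1/8*(-27503) = 27503/8 ≈ 3437.9)
L + m = 41689 + 27503/8 = 361015/8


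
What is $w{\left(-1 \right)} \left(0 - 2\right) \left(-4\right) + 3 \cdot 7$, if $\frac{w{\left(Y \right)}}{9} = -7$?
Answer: $-483$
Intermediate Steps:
$w{\left(Y \right)} = -63$ ($w{\left(Y \right)} = 9 \left(-7\right) = -63$)
$w{\left(-1 \right)} \left(0 - 2\right) \left(-4\right) + 3 \cdot 7 = - 63 \left(0 - 2\right) \left(-4\right) + 3 \cdot 7 = - 63 \left(0 - 2\right) \left(-4\right) + 21 = - 63 \left(\left(-2\right) \left(-4\right)\right) + 21 = \left(-63\right) 8 + 21 = -504 + 21 = -483$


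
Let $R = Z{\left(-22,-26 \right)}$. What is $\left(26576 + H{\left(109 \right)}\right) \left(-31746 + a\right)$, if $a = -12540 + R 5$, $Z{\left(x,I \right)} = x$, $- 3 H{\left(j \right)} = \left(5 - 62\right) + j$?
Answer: $- \frac{3537295696}{3} \approx -1.1791 \cdot 10^{9}$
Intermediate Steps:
$H{\left(j \right)} = 19 - \frac{j}{3}$ ($H{\left(j \right)} = - \frac{\left(5 - 62\right) + j}{3} = - \frac{-57 + j}{3} = 19 - \frac{j}{3}$)
$R = -22$
$a = -12650$ ($a = -12540 - 110 = -12650$)
$\left(26576 + H{\left(109 \right)}\right) \left(-31746 + a\right) = \left(26576 + \left(19 - \frac{109}{3}\right)\right) \left(-31746 - 12650\right) = \left(26576 + \left(19 - \frac{109}{3}\right)\right) \left(-44396\right) = \left(26576 - \frac{52}{3}\right) \left(-44396\right) = \frac{79676}{3} \left(-44396\right) = - \frac{3537295696}{3}$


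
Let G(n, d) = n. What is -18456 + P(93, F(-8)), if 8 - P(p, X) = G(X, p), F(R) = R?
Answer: -18440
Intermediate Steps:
P(p, X) = 8 - X
-18456 + P(93, F(-8)) = -18456 + (8 - 1*(-8)) = -18456 + (8 + 8) = -18456 + 16 = -18440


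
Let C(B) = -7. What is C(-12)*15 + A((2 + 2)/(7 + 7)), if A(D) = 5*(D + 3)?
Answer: -620/7 ≈ -88.571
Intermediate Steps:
A(D) = 15 + 5*D (A(D) = 5*(3 + D) = 15 + 5*D)
C(-12)*15 + A((2 + 2)/(7 + 7)) = -7*15 + (15 + 5*((2 + 2)/(7 + 7))) = -105 + (15 + 5*(4/14)) = -105 + (15 + 5*(4*(1/14))) = -105 + (15 + 5*(2/7)) = -105 + (15 + 10/7) = -105 + 115/7 = -620/7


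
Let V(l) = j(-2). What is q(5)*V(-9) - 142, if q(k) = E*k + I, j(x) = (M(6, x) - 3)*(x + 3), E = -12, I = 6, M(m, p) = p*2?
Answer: 236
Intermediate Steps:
M(m, p) = 2*p
j(x) = (-3 + 2*x)*(3 + x) (j(x) = (2*x - 3)*(x + 3) = (-3 + 2*x)*(3 + x))
V(l) = -7 (V(l) = -9 + 2*(-2)**2 + 3*(-2) = -9 + 2*4 - 6 = -9 + 8 - 6 = -7)
q(k) = 6 - 12*k (q(k) = -12*k + 6 = 6 - 12*k)
q(5)*V(-9) - 142 = (6 - 12*5)*(-7) - 142 = (6 - 60)*(-7) - 142 = -54*(-7) - 142 = 378 - 142 = 236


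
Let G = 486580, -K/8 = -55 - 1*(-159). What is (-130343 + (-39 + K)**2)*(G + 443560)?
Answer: 584405101720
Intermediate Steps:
K = -832 (K = -8*(-55 - 1*(-159)) = -8*(-55 + 159) = -8*104 = -832)
(-130343 + (-39 + K)**2)*(G + 443560) = (-130343 + (-39 - 832)**2)*(486580 + 443560) = (-130343 + (-871)**2)*930140 = (-130343 + 758641)*930140 = 628298*930140 = 584405101720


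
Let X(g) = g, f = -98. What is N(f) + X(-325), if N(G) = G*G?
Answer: 9279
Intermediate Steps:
N(G) = G**2
N(f) + X(-325) = (-98)**2 - 325 = 9604 - 325 = 9279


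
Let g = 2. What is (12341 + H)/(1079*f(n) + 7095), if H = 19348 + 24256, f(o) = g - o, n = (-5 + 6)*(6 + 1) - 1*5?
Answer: 11189/1419 ≈ 7.8851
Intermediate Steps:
n = 2 (n = 1*7 - 5 = 7 - 5 = 2)
f(o) = 2 - o
H = 43604
(12341 + H)/(1079*f(n) + 7095) = (12341 + 43604)/(1079*(2 - 1*2) + 7095) = 55945/(1079*(2 - 2) + 7095) = 55945/(1079*0 + 7095) = 55945/(0 + 7095) = 55945/7095 = 55945*(1/7095) = 11189/1419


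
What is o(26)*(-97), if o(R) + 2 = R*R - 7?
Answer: -64699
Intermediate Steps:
o(R) = -9 + R² (o(R) = -2 + (R*R - 7) = -2 + (R² - 7) = -2 + (-7 + R²) = -9 + R²)
o(26)*(-97) = (-9 + 26²)*(-97) = (-9 + 676)*(-97) = 667*(-97) = -64699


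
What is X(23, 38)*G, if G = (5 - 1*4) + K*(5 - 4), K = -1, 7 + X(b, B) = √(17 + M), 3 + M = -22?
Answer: 0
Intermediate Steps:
M = -25 (M = -3 - 22 = -25)
X(b, B) = -7 + 2*I*√2 (X(b, B) = -7 + √(17 - 25) = -7 + √(-8) = -7 + 2*I*√2)
G = 0 (G = (5 - 1*4) - (5 - 4) = (5 - 4) - 1*1 = 1 - 1 = 0)
X(23, 38)*G = (-7 + 2*I*√2)*0 = 0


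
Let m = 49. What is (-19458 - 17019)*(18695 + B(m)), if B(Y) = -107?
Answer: -678034476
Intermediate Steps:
(-19458 - 17019)*(18695 + B(m)) = (-19458 - 17019)*(18695 - 107) = -36477*18588 = -678034476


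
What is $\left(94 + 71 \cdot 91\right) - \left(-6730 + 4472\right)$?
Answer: $8813$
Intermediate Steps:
$\left(94 + 71 \cdot 91\right) - \left(-6730 + 4472\right) = \left(94 + 6461\right) - -2258 = 6555 + 2258 = 8813$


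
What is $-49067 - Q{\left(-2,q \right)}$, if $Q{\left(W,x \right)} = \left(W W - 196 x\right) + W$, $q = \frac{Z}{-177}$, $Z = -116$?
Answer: $- \frac{8662477}{177} \approx -48941.0$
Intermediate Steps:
$q = \frac{116}{177}$ ($q = - \frac{116}{-177} = \left(-116\right) \left(- \frac{1}{177}\right) = \frac{116}{177} \approx 0.65537$)
$Q{\left(W,x \right)} = W + W^{2} - 196 x$ ($Q{\left(W,x \right)} = \left(W^{2} - 196 x\right) + W = W + W^{2} - 196 x$)
$-49067 - Q{\left(-2,q \right)} = -49067 - \left(-2 + \left(-2\right)^{2} - \frac{22736}{177}\right) = -49067 - \left(-2 + 4 - \frac{22736}{177}\right) = -49067 - - \frac{22382}{177} = -49067 + \frac{22382}{177} = - \frac{8662477}{177}$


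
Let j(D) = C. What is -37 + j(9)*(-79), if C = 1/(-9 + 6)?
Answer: -32/3 ≈ -10.667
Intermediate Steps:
C = -1/3 (C = 1/(-3) = -1/3 ≈ -0.33333)
j(D) = -1/3
-37 + j(9)*(-79) = -37 - 1/3*(-79) = -37 + 79/3 = -32/3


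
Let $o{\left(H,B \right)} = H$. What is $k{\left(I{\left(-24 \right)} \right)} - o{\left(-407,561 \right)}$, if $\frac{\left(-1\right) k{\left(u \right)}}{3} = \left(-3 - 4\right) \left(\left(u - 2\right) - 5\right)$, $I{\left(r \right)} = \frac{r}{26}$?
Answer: $\frac{3128}{13} \approx 240.62$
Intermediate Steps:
$I{\left(r \right)} = \frac{r}{26}$ ($I{\left(r \right)} = r \frac{1}{26} = \frac{r}{26}$)
$k{\left(u \right)} = -147 + 21 u$ ($k{\left(u \right)} = - 3 \left(-3 - 4\right) \left(\left(u - 2\right) - 5\right) = - 3 \left(- 7 \left(\left(-2 + u\right) - 5\right)\right) = - 3 \left(- 7 \left(-7 + u\right)\right) = - 3 \left(49 - 7 u\right) = -147 + 21 u$)
$k{\left(I{\left(-24 \right)} \right)} - o{\left(-407,561 \right)} = \left(-147 + 21 \cdot \frac{1}{26} \left(-24\right)\right) - -407 = \left(-147 + 21 \left(- \frac{12}{13}\right)\right) + 407 = \left(-147 - \frac{252}{13}\right) + 407 = - \frac{2163}{13} + 407 = \frac{3128}{13}$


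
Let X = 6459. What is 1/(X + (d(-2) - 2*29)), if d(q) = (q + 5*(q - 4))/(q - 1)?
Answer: 3/19235 ≈ 0.00015597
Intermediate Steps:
d(q) = (-20 + 6*q)/(-1 + q) (d(q) = (q + 5*(-4 + q))/(-1 + q) = (q + (-20 + 5*q))/(-1 + q) = (-20 + 6*q)/(-1 + q))
1/(X + (d(-2) - 2*29)) = 1/(6459 + (2*(-10 + 3*(-2))/(-1 - 2) - 2*29)) = 1/(6459 + (2*(-10 - 6)/(-3) - 58)) = 1/(6459 + (2*(-⅓)*(-16) - 58)) = 1/(6459 + (32/3 - 58)) = 1/(6459 - 142/3) = 1/(19235/3) = 3/19235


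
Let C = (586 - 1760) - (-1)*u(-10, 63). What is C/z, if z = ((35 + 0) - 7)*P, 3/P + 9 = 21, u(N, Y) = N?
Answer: -1184/7 ≈ -169.14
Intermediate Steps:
P = ¼ (P = 3/(-9 + 21) = 3/12 = 3*(1/12) = ¼ ≈ 0.25000)
C = -1184 (C = (586 - 1760) - (-1)*(-10) = -1174 - 1*10 = -1174 - 10 = -1184)
z = 7 (z = ((35 + 0) - 7)*(¼) = (35 - 7)*(¼) = 28*(¼) = 7)
C/z = -1184/7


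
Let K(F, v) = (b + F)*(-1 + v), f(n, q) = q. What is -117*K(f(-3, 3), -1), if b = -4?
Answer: -234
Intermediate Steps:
K(F, v) = (-1 + v)*(-4 + F) (K(F, v) = (-4 + F)*(-1 + v) = (-1 + v)*(-4 + F))
-117*K(f(-3, 3), -1) = -117*(4 - 1*3 - 4*(-1) + 3*(-1)) = -117*(4 - 3 + 4 - 3) = -117*2 = -234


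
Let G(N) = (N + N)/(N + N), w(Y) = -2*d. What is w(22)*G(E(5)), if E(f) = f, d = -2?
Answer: 4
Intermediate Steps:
w(Y) = 4 (w(Y) = -2*(-2) = 4)
G(N) = 1 (G(N) = (2*N)/((2*N)) = (2*N)*(1/(2*N)) = 1)
w(22)*G(E(5)) = 4*1 = 4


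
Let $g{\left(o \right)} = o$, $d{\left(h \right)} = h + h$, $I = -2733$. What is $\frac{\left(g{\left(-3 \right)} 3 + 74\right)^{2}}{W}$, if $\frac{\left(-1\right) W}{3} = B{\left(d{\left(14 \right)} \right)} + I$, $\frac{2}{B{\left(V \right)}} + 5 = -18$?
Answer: $\frac{97175}{188583} \approx 0.51529$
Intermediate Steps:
$d{\left(h \right)} = 2 h$
$B{\left(V \right)} = - \frac{2}{23}$ ($B{\left(V \right)} = \frac{2}{-5 - 18} = \frac{2}{-23} = 2 \left(- \frac{1}{23}\right) = - \frac{2}{23}$)
$W = \frac{188583}{23}$ ($W = - 3 \left(- \frac{2}{23} - 2733\right) = \left(-3\right) \left(- \frac{62861}{23}\right) = \frac{188583}{23} \approx 8199.3$)
$\frac{\left(g{\left(-3 \right)} 3 + 74\right)^{2}}{W} = \frac{\left(\left(-3\right) 3 + 74\right)^{2}}{\frac{188583}{23}} = \left(-9 + 74\right)^{2} \cdot \frac{23}{188583} = 65^{2} \cdot \frac{23}{188583} = 4225 \cdot \frac{23}{188583} = \frac{97175}{188583}$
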